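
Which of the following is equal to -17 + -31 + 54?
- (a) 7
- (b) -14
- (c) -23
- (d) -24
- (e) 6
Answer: e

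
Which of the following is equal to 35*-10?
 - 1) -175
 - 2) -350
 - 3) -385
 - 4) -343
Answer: 2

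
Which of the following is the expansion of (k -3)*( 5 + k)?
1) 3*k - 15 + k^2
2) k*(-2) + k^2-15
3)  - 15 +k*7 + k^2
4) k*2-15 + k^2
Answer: 4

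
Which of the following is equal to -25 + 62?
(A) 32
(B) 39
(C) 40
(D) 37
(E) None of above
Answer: D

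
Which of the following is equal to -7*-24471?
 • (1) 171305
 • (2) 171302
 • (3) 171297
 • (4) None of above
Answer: 3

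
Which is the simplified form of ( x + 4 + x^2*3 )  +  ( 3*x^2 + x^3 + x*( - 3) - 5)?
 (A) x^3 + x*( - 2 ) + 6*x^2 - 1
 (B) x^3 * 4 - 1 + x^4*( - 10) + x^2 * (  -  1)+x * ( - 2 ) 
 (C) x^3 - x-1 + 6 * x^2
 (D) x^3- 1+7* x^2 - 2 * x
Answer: A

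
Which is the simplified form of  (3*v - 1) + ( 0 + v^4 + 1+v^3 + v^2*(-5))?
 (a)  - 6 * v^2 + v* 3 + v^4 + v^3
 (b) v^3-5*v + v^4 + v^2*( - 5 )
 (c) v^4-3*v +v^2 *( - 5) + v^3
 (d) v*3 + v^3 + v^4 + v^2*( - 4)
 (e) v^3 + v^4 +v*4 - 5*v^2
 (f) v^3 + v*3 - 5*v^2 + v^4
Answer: f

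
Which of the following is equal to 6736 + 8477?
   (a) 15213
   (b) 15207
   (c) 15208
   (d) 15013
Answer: a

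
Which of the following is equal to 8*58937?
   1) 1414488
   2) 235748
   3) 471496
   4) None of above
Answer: 3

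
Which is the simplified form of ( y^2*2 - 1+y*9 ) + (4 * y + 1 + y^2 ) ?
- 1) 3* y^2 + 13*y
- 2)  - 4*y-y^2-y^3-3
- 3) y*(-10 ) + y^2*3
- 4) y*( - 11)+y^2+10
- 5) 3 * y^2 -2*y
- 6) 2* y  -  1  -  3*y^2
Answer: 1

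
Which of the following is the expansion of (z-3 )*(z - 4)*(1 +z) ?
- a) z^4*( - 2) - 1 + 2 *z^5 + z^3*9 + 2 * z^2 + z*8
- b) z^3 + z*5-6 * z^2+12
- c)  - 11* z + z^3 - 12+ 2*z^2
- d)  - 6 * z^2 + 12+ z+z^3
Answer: b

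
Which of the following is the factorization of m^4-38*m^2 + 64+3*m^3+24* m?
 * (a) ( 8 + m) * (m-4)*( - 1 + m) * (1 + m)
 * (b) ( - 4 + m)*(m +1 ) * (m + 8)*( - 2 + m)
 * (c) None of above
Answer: b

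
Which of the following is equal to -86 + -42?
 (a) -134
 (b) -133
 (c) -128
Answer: c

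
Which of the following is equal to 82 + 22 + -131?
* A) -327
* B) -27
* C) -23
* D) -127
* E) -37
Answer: B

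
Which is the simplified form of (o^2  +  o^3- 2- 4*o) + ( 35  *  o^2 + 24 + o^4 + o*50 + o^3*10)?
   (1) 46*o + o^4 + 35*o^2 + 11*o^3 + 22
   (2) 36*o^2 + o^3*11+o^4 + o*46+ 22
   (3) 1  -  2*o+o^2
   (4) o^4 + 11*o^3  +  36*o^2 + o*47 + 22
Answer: 2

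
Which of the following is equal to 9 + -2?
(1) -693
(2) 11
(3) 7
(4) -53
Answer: 3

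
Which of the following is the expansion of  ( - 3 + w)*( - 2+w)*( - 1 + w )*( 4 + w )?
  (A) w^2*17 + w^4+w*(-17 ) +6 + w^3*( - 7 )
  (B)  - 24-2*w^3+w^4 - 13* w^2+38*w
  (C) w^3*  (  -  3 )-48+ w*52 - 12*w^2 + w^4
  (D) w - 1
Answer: B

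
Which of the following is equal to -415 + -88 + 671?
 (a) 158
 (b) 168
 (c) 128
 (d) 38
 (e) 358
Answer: b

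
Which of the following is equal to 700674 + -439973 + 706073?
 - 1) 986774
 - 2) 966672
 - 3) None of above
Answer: 3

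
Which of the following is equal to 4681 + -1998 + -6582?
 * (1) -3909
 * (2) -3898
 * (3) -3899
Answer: 3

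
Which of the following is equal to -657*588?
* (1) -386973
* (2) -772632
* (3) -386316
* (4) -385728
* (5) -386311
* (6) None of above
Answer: 3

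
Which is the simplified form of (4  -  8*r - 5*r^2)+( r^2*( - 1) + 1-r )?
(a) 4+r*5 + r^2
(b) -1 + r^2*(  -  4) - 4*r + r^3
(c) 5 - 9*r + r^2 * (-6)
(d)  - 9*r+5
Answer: c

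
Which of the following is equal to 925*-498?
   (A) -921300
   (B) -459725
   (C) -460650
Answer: C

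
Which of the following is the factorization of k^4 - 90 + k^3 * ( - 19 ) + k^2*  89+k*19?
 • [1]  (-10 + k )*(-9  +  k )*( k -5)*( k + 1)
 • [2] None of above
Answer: 2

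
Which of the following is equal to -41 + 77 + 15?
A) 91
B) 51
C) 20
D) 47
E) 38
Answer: B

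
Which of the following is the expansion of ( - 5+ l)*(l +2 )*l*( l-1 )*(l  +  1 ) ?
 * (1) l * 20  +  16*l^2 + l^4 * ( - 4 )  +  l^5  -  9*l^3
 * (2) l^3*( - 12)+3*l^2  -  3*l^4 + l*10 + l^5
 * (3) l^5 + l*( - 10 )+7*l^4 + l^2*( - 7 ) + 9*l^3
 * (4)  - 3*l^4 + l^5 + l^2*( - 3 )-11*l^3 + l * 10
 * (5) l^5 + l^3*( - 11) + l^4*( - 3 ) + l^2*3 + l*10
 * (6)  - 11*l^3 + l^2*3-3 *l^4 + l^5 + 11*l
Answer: 5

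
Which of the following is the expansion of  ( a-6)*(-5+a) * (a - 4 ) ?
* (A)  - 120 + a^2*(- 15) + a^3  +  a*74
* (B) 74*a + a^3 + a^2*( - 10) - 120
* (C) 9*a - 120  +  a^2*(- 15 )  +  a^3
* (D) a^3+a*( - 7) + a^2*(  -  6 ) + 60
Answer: A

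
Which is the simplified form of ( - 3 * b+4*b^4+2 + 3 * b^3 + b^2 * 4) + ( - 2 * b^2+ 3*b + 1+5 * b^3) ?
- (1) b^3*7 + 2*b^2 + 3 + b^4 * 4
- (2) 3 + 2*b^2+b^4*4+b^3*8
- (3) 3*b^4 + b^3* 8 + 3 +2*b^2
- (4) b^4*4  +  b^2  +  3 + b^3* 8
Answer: 2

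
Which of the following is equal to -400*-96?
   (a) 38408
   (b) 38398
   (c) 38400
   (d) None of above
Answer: c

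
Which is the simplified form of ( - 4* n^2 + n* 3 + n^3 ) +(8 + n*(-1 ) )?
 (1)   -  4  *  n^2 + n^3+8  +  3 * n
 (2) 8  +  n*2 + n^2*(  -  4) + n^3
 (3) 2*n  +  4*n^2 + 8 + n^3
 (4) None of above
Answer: 2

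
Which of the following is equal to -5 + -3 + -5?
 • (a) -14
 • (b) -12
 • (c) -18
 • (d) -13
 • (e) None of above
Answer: d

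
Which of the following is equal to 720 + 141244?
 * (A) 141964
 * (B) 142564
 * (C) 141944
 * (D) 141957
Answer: A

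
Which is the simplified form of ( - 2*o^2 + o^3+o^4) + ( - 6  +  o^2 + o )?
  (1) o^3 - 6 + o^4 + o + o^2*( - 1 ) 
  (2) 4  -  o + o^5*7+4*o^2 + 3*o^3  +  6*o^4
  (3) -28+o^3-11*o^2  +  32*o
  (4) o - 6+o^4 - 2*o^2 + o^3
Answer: 1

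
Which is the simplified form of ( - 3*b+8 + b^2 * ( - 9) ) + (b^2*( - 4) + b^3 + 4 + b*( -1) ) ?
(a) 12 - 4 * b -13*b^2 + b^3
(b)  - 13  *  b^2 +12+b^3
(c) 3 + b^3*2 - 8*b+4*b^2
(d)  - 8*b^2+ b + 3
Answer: a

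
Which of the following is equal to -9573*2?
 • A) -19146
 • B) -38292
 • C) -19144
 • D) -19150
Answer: A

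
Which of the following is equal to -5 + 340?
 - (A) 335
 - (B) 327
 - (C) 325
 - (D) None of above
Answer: A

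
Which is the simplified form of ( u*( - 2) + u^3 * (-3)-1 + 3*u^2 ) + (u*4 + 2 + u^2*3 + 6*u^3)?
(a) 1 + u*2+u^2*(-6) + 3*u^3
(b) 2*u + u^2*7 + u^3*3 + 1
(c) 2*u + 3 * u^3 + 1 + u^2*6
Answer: c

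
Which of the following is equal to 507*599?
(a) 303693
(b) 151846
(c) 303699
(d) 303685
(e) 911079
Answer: a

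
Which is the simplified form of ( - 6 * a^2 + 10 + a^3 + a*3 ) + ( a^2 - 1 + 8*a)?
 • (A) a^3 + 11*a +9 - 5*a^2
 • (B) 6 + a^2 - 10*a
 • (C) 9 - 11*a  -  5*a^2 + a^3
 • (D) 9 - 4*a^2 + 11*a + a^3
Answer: A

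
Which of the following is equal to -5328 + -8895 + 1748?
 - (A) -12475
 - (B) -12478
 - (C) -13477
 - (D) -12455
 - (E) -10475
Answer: A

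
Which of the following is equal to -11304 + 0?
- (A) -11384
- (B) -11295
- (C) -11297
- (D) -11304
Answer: D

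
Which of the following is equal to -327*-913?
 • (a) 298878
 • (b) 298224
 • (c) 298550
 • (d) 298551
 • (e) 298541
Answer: d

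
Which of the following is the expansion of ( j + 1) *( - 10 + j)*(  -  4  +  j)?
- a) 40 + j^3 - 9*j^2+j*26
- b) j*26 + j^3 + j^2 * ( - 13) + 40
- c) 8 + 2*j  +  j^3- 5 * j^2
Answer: b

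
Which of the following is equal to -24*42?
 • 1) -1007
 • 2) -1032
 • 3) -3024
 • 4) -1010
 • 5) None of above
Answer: 5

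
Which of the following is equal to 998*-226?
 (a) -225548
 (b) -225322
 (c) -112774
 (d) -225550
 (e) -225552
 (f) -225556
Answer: a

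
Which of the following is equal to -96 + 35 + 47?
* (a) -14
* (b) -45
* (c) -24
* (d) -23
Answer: a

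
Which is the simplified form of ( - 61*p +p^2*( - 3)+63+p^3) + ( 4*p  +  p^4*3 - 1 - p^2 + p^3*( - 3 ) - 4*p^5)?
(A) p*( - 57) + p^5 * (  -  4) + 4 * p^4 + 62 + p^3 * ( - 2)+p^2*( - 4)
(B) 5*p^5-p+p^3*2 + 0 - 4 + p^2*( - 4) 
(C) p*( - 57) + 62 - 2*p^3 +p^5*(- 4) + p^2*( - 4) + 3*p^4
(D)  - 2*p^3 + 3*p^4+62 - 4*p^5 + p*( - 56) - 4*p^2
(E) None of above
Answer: C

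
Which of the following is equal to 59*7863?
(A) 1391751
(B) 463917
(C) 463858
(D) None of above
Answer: B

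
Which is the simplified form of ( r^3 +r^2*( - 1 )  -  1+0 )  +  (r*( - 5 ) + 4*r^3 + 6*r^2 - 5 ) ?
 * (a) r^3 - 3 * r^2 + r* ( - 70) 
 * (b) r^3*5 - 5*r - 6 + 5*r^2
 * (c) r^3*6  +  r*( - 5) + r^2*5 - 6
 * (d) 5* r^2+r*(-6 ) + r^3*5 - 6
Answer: b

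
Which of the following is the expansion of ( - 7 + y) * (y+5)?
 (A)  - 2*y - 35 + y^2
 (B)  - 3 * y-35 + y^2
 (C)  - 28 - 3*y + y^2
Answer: A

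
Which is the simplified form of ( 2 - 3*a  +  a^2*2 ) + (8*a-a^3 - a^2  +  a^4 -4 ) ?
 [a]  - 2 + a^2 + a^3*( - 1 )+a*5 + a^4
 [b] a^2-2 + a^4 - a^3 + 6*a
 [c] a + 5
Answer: a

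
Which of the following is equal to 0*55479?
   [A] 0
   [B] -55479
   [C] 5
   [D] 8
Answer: A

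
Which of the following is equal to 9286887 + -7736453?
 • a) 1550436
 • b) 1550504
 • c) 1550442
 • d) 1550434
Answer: d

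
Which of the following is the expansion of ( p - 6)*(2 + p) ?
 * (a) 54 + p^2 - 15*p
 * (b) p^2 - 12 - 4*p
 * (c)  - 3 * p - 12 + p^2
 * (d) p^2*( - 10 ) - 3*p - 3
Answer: b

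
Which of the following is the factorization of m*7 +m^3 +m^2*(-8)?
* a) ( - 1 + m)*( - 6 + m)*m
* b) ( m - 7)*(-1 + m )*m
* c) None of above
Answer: b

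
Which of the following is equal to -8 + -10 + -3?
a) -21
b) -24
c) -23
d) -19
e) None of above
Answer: a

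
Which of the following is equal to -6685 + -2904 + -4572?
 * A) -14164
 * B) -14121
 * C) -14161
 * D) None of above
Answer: C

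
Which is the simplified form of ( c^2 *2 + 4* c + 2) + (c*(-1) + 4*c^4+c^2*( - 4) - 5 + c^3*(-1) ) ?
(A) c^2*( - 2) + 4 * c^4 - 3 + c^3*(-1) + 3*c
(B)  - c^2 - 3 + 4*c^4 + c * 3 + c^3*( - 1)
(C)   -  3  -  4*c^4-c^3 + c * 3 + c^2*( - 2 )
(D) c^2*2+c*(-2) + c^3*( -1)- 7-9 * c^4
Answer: A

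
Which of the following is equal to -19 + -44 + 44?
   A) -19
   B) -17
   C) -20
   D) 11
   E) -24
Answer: A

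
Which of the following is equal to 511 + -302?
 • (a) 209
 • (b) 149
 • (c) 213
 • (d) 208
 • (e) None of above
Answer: a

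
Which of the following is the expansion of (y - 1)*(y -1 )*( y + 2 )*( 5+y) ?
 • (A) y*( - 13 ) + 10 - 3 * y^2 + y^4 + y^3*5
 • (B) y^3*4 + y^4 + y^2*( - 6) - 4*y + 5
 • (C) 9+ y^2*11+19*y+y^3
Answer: A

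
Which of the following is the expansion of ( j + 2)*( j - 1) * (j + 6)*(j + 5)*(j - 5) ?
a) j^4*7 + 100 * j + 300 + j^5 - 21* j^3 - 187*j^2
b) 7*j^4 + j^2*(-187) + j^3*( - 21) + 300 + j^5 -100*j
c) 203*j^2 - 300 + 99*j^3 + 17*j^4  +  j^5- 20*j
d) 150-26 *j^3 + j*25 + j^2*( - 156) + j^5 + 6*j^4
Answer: b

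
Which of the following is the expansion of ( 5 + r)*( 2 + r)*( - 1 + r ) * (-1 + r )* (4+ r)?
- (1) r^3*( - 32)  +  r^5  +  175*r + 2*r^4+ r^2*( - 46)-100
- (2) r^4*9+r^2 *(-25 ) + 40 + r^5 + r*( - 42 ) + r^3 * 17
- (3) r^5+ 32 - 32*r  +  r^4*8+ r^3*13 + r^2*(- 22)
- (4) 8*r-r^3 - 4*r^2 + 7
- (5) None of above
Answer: 2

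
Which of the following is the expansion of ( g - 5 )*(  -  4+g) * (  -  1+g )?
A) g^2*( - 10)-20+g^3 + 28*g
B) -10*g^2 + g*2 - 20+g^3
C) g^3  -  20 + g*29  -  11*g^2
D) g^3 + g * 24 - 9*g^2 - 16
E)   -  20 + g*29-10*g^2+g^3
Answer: E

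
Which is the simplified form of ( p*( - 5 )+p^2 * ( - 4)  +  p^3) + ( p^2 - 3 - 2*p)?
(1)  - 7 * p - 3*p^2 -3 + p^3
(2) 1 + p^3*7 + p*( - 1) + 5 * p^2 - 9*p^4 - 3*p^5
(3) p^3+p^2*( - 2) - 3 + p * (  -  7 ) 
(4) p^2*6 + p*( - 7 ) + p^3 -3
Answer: 1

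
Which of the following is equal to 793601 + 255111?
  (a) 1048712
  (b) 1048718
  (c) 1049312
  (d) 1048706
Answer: a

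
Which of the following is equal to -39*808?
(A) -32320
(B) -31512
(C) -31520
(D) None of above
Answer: B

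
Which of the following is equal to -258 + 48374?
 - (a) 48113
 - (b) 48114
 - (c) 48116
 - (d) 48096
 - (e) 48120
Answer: c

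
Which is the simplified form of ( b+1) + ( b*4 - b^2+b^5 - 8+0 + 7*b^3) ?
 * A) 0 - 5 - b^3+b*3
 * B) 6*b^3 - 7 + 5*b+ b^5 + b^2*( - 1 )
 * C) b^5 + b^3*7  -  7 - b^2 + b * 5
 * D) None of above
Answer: C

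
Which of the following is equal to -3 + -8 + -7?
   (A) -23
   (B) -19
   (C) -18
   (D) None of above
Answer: C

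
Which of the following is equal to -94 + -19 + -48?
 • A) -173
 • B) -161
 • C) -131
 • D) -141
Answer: B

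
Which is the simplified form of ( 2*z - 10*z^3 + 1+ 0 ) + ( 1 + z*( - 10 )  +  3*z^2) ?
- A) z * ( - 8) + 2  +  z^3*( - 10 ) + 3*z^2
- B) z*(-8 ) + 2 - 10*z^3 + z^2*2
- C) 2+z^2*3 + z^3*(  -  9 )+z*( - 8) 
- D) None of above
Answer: A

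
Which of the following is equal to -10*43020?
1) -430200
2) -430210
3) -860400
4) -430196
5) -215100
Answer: 1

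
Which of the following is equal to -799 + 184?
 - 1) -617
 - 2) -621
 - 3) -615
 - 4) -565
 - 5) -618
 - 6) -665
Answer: 3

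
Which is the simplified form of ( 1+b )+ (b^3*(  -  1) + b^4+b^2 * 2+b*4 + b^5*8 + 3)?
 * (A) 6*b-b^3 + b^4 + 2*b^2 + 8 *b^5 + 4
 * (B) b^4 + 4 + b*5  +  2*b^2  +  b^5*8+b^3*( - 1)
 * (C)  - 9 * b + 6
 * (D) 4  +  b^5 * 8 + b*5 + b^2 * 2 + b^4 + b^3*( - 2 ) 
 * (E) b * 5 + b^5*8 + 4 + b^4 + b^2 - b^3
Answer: B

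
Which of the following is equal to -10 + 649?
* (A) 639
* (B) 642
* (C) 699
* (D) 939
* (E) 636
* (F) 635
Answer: A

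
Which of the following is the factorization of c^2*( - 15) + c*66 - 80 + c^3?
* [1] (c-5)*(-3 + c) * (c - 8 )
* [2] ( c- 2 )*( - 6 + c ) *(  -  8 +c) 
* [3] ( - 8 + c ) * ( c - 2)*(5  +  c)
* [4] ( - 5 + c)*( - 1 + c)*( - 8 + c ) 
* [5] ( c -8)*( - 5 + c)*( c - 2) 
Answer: 5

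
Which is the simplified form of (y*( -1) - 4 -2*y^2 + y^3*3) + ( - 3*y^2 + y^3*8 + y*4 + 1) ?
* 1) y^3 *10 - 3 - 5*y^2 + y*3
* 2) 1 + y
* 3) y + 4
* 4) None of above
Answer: 4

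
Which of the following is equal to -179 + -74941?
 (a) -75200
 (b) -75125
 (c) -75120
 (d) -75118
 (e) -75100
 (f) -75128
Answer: c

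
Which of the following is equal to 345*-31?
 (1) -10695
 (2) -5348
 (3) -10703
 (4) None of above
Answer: 1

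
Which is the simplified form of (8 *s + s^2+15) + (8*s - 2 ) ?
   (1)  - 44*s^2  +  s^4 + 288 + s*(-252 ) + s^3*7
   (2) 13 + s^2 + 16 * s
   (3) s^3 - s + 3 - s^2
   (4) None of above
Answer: 2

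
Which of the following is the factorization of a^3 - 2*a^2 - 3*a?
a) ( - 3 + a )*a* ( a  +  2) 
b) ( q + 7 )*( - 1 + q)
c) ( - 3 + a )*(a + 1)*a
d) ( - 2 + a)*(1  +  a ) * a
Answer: c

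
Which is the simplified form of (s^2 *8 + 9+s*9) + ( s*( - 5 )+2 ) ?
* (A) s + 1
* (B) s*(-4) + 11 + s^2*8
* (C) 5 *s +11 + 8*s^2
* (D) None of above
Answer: D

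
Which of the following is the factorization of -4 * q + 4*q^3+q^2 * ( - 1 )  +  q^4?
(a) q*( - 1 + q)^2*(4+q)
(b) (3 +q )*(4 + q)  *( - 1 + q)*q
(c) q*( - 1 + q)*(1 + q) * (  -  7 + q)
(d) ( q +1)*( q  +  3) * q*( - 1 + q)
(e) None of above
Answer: e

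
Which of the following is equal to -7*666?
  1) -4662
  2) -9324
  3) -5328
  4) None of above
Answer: 1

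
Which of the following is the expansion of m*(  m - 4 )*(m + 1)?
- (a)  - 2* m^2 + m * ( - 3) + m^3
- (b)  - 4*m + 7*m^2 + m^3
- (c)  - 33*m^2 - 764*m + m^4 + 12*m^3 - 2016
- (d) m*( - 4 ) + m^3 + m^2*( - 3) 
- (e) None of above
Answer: d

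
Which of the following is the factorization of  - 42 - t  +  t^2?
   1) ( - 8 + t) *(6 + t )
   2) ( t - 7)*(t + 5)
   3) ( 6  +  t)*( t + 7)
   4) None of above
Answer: 4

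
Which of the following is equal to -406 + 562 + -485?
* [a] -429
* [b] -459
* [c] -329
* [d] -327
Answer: c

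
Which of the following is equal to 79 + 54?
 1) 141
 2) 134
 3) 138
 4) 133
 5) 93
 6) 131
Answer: 4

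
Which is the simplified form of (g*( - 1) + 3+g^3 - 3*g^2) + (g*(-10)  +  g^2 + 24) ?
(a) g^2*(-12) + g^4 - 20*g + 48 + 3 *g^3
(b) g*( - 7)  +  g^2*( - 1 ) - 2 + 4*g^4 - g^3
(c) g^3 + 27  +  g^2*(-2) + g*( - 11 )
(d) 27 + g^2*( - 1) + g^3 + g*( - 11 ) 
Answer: c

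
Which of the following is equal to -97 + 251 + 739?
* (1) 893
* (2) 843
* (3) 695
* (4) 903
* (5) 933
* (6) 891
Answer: 1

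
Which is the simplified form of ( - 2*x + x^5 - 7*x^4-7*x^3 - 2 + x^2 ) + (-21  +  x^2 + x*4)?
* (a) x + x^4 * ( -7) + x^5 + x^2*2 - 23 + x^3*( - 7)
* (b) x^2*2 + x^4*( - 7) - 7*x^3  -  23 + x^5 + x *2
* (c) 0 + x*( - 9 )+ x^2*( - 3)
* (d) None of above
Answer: b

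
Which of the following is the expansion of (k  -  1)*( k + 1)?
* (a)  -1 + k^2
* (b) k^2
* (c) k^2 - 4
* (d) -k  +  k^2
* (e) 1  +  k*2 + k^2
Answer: a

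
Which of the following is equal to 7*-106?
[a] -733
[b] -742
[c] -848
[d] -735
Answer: b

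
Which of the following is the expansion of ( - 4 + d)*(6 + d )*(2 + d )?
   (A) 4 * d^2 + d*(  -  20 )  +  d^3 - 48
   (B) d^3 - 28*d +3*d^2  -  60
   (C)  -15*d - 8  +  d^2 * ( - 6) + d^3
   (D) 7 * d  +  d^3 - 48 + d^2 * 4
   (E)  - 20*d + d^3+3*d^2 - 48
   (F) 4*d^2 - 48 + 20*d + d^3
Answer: A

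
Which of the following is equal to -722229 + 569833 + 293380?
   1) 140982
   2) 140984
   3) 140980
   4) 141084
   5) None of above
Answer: 2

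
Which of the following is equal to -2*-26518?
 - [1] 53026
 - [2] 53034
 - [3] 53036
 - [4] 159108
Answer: 3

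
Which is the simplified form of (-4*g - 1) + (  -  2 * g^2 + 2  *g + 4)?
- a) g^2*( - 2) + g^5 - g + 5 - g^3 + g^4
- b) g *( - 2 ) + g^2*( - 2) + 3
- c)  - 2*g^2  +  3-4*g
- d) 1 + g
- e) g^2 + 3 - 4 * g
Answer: b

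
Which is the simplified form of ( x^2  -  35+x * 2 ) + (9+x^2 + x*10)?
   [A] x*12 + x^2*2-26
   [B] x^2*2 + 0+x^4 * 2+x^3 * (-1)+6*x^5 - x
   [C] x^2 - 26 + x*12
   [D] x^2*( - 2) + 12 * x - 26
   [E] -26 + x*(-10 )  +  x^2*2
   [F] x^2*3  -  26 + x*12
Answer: A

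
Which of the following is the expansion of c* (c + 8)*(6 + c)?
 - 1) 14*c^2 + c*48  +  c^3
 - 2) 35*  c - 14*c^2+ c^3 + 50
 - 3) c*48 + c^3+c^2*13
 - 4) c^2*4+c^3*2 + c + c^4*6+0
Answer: 1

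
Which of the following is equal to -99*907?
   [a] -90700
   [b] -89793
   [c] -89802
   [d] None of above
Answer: b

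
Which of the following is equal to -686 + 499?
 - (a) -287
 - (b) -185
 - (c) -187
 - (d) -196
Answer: c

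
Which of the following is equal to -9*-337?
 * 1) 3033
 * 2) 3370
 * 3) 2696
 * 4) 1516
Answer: 1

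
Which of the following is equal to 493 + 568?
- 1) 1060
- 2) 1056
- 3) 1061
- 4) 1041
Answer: 3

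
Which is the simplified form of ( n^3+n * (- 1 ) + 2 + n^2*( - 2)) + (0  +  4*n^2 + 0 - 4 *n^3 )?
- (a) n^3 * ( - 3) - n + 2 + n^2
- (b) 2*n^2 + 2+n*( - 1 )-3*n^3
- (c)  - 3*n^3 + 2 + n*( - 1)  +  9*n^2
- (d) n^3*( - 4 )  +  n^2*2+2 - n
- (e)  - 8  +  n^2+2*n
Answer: b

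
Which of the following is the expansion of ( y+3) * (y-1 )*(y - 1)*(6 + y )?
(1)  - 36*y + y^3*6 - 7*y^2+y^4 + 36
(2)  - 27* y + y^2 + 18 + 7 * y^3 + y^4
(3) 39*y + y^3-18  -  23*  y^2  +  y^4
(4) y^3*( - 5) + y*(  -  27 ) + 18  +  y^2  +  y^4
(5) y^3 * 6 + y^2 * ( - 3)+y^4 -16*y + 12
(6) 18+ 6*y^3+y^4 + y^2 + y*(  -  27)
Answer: 2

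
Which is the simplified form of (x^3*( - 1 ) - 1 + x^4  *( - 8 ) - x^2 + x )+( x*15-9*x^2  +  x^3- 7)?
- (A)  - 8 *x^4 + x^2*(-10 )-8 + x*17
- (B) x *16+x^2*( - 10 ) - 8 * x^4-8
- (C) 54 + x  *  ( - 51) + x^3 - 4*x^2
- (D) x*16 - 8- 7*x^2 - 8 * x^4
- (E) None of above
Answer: B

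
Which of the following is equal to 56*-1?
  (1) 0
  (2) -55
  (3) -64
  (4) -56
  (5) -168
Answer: 4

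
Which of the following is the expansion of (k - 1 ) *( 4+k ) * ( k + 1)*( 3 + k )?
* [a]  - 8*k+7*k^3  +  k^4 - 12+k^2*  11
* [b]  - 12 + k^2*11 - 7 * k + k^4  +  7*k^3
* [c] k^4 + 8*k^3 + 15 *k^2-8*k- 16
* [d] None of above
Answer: b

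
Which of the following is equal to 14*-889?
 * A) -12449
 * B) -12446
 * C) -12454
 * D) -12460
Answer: B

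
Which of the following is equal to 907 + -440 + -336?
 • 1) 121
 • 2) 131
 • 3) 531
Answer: 2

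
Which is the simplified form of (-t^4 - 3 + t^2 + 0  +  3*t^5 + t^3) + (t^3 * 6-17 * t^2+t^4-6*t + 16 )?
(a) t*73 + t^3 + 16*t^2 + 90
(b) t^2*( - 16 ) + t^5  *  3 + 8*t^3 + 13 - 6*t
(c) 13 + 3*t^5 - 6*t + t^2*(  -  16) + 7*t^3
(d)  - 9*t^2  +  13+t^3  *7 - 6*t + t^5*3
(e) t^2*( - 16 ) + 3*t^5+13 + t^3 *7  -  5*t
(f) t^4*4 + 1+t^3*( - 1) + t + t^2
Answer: c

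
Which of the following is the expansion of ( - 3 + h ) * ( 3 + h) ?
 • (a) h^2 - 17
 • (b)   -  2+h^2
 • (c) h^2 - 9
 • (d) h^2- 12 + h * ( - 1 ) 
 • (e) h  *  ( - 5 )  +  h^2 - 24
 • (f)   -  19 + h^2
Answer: c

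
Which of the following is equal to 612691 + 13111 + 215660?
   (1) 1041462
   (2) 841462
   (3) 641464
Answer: 2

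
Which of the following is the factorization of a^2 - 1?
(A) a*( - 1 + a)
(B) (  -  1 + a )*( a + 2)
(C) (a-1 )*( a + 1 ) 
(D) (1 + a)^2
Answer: C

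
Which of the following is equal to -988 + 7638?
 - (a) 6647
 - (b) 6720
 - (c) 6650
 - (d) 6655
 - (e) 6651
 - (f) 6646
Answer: c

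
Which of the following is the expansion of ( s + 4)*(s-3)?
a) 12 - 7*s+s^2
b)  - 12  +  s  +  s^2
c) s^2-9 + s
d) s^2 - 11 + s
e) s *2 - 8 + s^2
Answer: b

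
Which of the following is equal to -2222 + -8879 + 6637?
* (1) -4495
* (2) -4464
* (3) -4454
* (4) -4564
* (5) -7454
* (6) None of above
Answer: 2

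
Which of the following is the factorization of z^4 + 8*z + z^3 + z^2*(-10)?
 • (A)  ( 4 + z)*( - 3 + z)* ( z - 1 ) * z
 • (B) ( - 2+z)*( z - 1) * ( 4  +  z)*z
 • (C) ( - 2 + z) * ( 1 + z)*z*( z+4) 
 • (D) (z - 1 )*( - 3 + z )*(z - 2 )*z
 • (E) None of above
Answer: B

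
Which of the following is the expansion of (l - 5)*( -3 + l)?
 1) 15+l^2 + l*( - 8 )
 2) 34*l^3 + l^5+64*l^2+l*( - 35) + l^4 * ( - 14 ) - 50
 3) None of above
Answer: 1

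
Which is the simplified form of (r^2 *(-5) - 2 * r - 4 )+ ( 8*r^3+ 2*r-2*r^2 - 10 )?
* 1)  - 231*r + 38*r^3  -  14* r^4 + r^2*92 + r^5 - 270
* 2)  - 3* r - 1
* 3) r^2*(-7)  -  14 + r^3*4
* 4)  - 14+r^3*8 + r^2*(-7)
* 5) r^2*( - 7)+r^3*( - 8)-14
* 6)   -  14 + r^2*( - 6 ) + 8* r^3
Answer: 4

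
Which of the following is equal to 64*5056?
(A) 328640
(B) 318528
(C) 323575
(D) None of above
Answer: D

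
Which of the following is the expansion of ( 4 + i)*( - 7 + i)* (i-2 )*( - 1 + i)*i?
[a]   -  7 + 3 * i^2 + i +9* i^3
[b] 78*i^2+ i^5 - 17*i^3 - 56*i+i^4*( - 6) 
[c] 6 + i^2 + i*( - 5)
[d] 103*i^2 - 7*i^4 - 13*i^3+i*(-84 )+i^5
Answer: b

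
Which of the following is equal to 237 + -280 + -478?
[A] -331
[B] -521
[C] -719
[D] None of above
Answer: B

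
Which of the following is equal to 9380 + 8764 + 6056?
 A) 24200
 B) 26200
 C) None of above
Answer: A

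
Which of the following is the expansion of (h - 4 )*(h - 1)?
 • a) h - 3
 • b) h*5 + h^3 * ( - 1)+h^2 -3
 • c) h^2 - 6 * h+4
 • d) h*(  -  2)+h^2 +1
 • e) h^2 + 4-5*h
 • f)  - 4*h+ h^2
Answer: e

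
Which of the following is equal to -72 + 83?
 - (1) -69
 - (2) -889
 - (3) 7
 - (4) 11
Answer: 4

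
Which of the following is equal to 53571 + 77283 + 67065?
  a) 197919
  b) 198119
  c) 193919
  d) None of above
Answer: a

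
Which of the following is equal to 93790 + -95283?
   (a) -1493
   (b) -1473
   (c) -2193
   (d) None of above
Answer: a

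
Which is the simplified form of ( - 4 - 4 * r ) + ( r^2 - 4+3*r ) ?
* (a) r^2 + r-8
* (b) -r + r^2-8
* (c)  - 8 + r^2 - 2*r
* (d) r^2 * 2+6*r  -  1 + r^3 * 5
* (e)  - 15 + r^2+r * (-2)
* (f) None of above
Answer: b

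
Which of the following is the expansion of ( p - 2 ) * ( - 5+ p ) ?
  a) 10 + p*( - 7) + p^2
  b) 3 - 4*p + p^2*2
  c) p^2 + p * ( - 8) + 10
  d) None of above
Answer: a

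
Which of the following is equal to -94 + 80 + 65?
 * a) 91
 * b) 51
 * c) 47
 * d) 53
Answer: b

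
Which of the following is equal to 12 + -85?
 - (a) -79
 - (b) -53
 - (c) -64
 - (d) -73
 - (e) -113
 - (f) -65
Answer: d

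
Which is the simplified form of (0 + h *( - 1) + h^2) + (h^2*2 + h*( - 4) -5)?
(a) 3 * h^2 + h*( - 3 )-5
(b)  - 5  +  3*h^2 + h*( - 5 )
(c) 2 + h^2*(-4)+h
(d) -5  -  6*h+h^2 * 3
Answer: b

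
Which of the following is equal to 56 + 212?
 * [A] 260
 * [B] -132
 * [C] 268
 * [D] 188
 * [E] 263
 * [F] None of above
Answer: C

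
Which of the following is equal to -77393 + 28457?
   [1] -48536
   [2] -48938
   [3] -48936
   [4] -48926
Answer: 3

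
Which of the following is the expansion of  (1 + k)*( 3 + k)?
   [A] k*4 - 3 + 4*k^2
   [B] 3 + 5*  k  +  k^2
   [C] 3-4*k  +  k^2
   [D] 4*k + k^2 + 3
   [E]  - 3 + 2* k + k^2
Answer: D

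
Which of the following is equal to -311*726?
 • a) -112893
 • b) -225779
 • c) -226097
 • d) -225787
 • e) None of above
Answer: e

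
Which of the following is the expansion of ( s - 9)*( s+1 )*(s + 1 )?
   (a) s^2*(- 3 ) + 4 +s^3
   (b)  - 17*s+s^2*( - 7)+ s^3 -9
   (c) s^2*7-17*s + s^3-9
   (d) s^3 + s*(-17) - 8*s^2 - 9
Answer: b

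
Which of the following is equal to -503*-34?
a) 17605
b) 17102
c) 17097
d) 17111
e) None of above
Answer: b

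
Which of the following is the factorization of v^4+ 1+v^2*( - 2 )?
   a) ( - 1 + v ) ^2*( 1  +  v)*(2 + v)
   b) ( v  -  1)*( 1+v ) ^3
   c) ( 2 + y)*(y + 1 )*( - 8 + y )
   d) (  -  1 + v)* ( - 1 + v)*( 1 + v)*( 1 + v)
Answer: d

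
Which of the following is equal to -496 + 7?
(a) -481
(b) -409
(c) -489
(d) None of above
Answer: c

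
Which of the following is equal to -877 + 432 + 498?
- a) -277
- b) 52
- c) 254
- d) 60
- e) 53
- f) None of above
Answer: e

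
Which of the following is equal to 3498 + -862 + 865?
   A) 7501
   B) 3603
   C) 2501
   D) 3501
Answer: D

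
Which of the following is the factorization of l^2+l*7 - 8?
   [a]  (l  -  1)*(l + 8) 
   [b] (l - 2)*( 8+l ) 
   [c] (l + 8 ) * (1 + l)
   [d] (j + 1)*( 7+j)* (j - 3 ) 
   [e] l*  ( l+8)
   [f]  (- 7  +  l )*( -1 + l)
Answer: a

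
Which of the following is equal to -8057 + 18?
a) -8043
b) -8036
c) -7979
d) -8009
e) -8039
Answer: e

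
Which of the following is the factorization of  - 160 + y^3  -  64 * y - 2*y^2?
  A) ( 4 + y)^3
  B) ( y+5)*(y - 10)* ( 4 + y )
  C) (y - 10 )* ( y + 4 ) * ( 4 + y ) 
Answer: C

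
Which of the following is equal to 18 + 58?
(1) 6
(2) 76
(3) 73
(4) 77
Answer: 2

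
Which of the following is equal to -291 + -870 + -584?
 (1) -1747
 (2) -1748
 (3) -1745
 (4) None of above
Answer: 3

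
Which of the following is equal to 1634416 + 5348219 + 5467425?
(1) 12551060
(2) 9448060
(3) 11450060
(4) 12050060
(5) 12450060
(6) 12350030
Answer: 5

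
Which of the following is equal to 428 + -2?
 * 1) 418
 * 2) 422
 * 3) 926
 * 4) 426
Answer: 4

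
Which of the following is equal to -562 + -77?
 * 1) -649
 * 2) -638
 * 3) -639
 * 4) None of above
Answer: 3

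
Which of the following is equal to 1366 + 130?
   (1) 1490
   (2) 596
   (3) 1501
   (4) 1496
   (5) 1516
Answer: 4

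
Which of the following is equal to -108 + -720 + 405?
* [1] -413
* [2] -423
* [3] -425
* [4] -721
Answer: 2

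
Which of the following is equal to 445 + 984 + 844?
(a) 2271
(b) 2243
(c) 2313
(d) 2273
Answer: d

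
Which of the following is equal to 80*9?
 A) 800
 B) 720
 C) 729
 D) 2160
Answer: B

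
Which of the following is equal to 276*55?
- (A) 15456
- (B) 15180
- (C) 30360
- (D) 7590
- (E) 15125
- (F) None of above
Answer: B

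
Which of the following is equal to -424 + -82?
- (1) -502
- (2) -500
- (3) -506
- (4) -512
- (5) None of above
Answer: 3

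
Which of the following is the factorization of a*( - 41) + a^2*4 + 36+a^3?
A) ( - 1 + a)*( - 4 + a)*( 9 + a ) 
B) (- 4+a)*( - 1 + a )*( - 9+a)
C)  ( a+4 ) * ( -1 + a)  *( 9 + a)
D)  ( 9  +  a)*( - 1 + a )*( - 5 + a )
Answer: A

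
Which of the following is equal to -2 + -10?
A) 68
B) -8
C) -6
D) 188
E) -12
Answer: E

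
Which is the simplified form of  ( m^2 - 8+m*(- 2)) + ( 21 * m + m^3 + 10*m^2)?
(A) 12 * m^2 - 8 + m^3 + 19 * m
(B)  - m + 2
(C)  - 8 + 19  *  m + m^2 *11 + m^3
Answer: C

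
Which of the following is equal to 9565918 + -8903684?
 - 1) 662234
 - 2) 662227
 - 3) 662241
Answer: 1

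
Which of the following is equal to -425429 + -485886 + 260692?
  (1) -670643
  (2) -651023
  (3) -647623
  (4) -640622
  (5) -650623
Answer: 5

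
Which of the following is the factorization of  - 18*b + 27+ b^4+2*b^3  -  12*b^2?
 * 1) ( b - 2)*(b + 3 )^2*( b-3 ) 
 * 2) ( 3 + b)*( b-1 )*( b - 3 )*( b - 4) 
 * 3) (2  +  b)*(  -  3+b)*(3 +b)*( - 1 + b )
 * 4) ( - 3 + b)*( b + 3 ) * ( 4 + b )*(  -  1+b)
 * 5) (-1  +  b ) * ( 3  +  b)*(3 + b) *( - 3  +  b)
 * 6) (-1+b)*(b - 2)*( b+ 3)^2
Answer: 5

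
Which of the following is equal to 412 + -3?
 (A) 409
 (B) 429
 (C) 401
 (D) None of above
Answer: A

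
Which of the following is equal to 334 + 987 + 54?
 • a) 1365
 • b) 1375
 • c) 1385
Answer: b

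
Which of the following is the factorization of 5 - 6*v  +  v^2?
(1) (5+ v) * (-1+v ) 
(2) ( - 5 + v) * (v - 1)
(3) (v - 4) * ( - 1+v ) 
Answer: 2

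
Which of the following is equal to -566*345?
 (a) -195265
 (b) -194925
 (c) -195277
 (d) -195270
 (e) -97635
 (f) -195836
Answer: d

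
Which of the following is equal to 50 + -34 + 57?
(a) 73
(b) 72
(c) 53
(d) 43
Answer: a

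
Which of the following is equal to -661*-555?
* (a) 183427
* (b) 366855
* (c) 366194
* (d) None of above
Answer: b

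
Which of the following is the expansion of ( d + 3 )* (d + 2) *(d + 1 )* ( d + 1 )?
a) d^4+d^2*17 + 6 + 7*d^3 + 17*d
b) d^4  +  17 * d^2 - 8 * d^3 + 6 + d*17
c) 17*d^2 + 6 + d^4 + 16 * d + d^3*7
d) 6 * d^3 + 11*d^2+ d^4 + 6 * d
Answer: a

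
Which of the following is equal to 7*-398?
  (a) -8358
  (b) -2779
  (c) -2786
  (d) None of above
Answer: c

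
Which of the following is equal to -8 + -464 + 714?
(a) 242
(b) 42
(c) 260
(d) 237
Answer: a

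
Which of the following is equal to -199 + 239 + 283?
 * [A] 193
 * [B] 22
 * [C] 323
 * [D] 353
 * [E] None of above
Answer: C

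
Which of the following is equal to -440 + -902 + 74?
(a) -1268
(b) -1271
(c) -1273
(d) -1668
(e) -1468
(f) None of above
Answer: a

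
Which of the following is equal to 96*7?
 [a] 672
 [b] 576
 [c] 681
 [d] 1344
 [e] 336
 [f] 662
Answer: a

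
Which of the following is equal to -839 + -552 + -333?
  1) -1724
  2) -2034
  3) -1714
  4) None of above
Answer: 1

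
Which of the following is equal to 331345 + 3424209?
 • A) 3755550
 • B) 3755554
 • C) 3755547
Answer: B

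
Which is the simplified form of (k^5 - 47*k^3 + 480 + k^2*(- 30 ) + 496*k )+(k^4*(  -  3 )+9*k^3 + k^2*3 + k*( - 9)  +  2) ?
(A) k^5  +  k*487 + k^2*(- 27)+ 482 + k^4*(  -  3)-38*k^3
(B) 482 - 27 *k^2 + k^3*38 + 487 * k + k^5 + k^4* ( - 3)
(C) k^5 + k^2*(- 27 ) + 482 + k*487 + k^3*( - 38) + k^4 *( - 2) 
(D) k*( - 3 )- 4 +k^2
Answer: A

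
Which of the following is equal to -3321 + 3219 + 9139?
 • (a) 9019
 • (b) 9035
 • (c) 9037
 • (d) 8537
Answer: c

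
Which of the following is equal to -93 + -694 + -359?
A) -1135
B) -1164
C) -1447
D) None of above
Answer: D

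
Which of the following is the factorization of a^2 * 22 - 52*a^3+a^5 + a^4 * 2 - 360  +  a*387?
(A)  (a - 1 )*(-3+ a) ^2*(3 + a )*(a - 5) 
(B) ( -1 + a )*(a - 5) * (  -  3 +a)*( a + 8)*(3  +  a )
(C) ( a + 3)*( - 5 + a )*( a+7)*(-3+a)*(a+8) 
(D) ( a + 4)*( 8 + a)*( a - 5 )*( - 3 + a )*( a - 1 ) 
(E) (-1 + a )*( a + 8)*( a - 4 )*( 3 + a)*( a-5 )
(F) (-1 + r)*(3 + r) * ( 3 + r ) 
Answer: B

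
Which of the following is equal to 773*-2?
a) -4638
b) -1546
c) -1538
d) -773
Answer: b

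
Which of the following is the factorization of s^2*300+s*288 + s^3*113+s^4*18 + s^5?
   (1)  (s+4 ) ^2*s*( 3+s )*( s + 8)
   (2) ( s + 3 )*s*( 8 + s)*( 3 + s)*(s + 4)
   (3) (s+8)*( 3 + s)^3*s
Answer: 2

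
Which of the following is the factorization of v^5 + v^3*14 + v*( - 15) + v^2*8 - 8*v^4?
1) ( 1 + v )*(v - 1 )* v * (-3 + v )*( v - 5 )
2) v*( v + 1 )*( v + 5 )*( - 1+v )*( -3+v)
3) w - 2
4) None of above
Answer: 1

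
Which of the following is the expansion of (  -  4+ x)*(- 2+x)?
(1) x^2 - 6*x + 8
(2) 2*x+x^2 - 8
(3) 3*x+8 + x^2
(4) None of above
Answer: 1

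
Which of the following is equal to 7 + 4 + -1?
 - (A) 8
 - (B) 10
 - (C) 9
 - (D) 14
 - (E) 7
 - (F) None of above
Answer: B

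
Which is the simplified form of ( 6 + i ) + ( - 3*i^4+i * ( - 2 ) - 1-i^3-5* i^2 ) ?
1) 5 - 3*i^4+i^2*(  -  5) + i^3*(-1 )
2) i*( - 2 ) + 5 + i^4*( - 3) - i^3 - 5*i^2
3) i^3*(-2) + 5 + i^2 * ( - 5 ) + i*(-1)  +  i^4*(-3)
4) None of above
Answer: 4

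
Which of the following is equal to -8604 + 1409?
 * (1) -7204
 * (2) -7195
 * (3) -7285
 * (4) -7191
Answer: 2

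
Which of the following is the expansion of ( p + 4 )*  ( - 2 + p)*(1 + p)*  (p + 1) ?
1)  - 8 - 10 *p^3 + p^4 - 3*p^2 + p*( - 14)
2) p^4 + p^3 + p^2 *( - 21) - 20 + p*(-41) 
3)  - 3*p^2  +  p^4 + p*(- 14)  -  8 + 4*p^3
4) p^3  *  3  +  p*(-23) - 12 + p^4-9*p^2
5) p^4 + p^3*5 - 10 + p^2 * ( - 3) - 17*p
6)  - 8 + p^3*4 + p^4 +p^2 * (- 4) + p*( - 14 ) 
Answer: 3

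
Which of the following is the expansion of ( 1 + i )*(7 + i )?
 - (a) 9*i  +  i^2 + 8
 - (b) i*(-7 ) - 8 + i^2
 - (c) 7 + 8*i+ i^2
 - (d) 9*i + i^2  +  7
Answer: c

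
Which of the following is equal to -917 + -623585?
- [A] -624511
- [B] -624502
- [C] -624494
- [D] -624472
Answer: B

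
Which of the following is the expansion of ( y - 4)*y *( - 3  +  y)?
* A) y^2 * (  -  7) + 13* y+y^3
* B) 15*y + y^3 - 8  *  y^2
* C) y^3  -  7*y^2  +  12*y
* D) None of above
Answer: C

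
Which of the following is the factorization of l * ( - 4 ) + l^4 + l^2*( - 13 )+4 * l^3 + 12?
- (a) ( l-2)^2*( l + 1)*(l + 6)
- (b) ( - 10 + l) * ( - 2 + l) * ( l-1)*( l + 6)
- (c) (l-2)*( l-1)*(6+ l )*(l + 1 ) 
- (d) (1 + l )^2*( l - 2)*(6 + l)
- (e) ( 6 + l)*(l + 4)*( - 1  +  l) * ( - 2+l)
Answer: c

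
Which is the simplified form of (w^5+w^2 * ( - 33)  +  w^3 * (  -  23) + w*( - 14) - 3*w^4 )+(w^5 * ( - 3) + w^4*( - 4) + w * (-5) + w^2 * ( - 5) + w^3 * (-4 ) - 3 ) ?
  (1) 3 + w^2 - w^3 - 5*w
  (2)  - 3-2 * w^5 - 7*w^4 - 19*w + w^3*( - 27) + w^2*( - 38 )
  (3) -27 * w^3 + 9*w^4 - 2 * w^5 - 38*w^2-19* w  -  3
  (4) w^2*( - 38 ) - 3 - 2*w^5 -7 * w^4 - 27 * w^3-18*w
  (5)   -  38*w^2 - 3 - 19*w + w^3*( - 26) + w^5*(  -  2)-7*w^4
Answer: 2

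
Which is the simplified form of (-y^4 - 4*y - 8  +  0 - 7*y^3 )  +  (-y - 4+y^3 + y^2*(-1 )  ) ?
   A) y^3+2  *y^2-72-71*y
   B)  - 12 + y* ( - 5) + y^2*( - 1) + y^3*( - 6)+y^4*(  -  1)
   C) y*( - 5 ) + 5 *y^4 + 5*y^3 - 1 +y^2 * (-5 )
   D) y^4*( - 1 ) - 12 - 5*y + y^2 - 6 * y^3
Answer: B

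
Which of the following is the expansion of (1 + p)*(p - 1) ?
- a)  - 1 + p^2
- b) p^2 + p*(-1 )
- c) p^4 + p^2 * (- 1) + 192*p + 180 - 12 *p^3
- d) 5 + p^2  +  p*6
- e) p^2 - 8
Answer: a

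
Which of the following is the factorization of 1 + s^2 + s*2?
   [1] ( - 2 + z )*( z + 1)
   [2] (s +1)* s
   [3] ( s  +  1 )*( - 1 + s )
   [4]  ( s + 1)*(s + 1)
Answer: 4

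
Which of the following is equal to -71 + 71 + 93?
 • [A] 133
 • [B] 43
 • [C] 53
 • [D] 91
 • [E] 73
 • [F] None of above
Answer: F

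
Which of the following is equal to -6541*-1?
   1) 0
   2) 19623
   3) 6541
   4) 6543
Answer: 3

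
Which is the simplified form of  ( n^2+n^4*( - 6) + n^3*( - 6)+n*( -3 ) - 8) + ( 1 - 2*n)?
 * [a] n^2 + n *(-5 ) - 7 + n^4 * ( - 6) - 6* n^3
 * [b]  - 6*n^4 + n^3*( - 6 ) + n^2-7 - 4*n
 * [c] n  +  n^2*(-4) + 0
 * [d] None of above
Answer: a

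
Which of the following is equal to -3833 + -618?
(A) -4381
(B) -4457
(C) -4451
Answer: C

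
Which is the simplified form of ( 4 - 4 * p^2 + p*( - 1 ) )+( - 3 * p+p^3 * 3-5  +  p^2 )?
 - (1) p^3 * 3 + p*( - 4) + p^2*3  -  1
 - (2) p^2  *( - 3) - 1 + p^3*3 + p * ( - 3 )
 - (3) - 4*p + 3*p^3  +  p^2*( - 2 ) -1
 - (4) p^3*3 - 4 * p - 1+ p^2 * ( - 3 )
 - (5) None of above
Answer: 4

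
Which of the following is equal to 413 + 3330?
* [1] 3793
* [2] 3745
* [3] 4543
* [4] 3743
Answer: 4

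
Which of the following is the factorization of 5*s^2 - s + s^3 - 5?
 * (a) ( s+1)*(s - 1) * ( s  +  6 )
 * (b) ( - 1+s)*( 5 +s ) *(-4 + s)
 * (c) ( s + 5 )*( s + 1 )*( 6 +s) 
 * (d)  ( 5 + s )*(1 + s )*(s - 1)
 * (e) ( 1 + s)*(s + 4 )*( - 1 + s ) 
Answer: d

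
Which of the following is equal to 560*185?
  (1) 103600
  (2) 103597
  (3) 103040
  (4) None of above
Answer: 1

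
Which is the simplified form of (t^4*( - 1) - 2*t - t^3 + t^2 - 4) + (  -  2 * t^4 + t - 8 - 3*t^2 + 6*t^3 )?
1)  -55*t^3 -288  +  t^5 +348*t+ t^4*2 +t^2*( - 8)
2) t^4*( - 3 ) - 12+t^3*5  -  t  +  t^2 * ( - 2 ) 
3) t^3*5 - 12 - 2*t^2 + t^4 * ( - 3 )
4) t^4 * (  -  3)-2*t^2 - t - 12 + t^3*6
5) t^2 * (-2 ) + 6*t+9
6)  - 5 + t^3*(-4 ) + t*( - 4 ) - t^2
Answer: 2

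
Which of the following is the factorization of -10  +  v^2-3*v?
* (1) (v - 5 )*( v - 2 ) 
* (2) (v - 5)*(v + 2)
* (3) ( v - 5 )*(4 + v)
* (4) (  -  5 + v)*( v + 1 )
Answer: 2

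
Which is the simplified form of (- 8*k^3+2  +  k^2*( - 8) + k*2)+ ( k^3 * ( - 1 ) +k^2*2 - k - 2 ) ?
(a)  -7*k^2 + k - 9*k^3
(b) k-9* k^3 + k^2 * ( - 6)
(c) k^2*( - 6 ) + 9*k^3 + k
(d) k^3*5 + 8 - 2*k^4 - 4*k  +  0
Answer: b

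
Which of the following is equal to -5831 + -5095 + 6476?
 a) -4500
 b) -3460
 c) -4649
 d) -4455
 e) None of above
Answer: e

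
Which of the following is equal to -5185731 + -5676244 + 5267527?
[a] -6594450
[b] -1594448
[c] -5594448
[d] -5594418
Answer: c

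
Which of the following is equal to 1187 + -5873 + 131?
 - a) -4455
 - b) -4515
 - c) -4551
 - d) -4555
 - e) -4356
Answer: d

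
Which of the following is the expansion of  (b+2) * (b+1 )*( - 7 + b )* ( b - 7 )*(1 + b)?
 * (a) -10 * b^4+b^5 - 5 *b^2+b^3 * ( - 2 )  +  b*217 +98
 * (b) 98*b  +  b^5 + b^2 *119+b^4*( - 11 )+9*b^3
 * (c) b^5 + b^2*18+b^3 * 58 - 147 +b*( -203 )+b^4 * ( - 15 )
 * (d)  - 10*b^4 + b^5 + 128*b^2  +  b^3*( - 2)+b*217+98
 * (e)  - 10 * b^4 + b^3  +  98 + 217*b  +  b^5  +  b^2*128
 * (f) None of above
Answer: d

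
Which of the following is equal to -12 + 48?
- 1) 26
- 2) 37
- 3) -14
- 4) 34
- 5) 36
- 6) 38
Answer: 5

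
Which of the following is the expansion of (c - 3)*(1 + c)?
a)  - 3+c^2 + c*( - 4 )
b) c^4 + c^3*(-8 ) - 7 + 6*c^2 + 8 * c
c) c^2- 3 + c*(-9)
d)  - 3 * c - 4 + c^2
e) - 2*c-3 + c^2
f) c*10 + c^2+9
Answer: e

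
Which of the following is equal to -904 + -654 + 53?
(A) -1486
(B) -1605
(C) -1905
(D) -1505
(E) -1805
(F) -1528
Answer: D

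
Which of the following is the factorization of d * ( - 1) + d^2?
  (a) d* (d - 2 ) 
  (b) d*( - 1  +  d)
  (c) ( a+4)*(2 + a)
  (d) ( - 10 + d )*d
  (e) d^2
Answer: b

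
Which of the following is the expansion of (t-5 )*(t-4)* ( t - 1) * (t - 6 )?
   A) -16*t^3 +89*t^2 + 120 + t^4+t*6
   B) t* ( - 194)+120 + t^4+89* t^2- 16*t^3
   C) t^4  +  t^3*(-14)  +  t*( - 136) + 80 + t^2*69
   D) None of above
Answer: B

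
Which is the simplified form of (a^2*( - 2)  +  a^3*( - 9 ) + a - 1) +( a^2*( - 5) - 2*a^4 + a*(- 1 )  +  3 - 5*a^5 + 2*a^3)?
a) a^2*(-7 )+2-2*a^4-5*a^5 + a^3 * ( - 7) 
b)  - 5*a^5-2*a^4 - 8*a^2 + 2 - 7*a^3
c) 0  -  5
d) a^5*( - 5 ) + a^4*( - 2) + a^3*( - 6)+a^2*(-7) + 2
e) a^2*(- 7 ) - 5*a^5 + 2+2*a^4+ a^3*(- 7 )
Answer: a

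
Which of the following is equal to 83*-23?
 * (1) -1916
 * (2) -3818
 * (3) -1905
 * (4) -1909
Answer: 4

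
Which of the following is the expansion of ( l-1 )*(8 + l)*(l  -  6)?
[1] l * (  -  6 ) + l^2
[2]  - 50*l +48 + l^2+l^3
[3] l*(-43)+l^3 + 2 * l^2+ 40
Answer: 2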